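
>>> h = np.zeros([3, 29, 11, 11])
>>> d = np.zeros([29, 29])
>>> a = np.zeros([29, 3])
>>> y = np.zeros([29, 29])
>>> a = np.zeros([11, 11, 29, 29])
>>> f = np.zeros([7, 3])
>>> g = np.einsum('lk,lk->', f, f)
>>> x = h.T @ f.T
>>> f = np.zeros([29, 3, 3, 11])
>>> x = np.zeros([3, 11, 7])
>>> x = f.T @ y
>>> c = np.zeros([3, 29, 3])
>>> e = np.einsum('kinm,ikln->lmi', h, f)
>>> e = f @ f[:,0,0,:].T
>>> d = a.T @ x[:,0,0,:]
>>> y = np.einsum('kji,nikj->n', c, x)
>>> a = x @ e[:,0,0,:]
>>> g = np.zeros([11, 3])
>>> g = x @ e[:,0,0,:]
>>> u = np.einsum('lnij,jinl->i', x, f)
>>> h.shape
(3, 29, 11, 11)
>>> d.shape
(29, 29, 11, 29)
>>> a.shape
(11, 3, 3, 29)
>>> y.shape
(11,)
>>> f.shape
(29, 3, 3, 11)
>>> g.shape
(11, 3, 3, 29)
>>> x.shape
(11, 3, 3, 29)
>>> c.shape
(3, 29, 3)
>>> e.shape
(29, 3, 3, 29)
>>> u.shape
(3,)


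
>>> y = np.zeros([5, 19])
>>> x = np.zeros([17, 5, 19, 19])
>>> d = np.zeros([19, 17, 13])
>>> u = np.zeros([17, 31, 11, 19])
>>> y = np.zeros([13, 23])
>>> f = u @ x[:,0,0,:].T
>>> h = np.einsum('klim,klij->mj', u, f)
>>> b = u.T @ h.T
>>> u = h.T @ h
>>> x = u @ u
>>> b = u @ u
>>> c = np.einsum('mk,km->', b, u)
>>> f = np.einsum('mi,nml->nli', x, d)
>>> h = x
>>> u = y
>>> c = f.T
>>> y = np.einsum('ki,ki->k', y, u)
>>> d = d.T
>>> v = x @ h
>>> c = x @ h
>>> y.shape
(13,)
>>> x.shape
(17, 17)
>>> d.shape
(13, 17, 19)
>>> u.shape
(13, 23)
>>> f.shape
(19, 13, 17)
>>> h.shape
(17, 17)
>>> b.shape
(17, 17)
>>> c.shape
(17, 17)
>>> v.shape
(17, 17)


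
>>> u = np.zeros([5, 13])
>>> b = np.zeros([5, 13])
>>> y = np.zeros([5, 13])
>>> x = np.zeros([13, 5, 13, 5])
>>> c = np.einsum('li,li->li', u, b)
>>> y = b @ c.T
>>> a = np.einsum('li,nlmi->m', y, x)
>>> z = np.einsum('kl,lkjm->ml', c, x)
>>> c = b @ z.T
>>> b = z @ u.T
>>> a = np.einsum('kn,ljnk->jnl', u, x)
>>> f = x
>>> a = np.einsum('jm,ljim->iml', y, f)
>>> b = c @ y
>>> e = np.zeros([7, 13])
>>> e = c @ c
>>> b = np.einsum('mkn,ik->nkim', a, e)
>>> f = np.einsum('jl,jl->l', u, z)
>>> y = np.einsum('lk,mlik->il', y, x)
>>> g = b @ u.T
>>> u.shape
(5, 13)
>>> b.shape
(13, 5, 5, 13)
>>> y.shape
(13, 5)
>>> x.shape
(13, 5, 13, 5)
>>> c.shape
(5, 5)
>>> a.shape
(13, 5, 13)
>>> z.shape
(5, 13)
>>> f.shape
(13,)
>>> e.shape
(5, 5)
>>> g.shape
(13, 5, 5, 5)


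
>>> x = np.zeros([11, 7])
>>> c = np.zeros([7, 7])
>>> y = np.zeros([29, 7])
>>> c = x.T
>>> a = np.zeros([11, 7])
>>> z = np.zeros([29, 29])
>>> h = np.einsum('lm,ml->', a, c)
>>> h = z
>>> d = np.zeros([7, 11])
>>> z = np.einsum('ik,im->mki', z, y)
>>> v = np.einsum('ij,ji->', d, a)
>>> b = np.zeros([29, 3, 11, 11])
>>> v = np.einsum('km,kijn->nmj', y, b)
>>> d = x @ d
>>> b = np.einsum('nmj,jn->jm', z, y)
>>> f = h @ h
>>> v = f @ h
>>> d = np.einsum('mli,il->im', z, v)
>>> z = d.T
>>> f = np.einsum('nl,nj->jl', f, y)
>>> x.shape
(11, 7)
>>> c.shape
(7, 11)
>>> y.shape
(29, 7)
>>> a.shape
(11, 7)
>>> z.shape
(7, 29)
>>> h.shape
(29, 29)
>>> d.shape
(29, 7)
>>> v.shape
(29, 29)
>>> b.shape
(29, 29)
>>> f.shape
(7, 29)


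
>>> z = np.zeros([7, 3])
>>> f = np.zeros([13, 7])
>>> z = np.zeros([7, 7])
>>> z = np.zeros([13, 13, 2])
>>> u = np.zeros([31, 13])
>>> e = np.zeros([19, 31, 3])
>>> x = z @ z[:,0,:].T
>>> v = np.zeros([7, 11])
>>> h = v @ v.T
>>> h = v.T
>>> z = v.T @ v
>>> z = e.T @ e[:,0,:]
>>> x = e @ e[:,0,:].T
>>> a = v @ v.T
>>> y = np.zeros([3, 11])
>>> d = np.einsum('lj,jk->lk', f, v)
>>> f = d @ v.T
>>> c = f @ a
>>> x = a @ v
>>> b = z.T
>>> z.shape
(3, 31, 3)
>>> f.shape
(13, 7)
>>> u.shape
(31, 13)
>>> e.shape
(19, 31, 3)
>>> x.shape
(7, 11)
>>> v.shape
(7, 11)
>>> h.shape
(11, 7)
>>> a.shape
(7, 7)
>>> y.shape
(3, 11)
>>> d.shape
(13, 11)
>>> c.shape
(13, 7)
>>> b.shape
(3, 31, 3)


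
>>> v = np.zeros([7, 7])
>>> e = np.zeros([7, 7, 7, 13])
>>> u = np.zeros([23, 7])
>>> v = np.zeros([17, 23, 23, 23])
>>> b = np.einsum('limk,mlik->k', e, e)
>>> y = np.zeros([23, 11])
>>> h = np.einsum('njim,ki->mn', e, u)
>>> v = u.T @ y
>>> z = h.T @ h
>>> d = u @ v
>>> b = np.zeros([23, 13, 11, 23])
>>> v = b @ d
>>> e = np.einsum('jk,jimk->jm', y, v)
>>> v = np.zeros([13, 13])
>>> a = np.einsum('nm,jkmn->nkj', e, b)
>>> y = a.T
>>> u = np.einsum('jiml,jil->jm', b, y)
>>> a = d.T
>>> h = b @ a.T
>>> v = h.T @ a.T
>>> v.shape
(11, 11, 13, 11)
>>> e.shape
(23, 11)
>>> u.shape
(23, 11)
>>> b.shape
(23, 13, 11, 23)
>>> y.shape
(23, 13, 23)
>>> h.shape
(23, 13, 11, 11)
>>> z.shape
(7, 7)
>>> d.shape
(23, 11)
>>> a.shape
(11, 23)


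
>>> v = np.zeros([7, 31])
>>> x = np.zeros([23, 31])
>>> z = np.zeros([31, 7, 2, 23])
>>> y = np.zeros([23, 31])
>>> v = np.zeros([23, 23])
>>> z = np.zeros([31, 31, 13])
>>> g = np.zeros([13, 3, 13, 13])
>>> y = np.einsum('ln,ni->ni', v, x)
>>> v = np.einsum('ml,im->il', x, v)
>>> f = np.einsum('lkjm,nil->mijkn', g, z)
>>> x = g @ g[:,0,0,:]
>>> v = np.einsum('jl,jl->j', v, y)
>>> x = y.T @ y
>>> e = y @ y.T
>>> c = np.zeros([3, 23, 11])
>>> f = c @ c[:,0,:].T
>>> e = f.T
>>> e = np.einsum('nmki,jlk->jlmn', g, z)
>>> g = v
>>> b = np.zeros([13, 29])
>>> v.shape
(23,)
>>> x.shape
(31, 31)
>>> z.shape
(31, 31, 13)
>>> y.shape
(23, 31)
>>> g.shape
(23,)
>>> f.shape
(3, 23, 3)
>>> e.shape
(31, 31, 3, 13)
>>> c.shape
(3, 23, 11)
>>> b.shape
(13, 29)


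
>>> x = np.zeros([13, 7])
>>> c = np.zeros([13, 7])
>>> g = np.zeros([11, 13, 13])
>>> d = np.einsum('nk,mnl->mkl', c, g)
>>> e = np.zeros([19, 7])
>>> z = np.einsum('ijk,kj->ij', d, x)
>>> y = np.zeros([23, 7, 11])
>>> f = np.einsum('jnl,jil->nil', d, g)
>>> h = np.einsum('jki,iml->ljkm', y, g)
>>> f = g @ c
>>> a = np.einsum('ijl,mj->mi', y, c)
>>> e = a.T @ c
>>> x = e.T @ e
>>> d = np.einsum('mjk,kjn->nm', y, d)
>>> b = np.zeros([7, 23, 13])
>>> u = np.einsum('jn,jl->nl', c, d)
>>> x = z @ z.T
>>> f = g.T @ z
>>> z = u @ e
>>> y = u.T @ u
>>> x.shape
(11, 11)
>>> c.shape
(13, 7)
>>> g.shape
(11, 13, 13)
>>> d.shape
(13, 23)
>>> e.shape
(23, 7)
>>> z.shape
(7, 7)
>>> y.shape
(23, 23)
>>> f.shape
(13, 13, 7)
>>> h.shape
(13, 23, 7, 13)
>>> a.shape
(13, 23)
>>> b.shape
(7, 23, 13)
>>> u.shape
(7, 23)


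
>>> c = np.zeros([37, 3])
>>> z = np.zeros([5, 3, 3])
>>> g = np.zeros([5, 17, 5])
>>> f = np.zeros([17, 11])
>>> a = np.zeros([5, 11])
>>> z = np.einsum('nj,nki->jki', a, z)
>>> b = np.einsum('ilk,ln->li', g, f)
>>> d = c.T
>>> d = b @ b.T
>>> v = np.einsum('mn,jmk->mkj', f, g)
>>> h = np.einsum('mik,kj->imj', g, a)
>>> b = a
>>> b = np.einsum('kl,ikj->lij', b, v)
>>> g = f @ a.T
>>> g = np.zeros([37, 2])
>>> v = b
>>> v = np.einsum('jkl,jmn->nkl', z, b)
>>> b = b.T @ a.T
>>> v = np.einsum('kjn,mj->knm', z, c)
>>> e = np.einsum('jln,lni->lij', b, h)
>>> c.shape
(37, 3)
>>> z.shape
(11, 3, 3)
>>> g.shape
(37, 2)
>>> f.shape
(17, 11)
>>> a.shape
(5, 11)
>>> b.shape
(5, 17, 5)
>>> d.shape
(17, 17)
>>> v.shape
(11, 3, 37)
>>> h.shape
(17, 5, 11)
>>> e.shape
(17, 11, 5)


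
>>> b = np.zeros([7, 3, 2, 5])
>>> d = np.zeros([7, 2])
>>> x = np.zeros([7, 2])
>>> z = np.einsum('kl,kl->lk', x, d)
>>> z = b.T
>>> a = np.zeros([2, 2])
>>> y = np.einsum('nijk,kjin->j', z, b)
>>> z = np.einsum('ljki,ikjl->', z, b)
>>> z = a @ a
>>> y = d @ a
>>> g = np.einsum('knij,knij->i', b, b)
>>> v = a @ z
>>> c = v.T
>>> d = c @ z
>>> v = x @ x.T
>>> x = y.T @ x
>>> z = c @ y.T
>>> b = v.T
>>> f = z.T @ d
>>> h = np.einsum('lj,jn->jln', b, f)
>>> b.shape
(7, 7)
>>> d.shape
(2, 2)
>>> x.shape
(2, 2)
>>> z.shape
(2, 7)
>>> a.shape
(2, 2)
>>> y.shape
(7, 2)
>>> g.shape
(2,)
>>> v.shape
(7, 7)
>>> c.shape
(2, 2)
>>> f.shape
(7, 2)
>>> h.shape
(7, 7, 2)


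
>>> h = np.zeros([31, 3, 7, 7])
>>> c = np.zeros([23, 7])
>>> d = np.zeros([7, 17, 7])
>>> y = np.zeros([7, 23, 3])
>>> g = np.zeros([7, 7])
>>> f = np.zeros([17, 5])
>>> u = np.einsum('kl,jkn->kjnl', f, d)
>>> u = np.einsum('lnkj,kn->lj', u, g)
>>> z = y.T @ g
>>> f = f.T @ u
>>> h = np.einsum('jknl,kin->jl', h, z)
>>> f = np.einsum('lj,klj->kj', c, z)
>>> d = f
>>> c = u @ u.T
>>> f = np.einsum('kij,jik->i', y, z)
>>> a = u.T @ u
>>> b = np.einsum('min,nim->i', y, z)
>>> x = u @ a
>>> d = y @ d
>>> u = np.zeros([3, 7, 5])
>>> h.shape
(31, 7)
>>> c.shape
(17, 17)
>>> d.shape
(7, 23, 7)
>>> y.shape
(7, 23, 3)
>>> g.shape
(7, 7)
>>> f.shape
(23,)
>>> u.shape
(3, 7, 5)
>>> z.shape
(3, 23, 7)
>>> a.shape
(5, 5)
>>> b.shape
(23,)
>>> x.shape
(17, 5)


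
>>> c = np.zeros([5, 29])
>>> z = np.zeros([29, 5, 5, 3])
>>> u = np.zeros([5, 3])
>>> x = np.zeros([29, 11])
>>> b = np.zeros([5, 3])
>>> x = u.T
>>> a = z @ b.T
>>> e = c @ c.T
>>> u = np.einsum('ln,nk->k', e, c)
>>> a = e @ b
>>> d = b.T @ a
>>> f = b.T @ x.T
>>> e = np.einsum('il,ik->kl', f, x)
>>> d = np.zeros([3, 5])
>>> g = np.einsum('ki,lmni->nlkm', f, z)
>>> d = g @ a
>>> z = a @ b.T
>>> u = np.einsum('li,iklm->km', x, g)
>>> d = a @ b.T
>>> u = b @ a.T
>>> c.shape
(5, 29)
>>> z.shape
(5, 5)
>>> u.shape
(5, 5)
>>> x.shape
(3, 5)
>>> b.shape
(5, 3)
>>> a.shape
(5, 3)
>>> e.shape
(5, 3)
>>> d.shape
(5, 5)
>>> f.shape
(3, 3)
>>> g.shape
(5, 29, 3, 5)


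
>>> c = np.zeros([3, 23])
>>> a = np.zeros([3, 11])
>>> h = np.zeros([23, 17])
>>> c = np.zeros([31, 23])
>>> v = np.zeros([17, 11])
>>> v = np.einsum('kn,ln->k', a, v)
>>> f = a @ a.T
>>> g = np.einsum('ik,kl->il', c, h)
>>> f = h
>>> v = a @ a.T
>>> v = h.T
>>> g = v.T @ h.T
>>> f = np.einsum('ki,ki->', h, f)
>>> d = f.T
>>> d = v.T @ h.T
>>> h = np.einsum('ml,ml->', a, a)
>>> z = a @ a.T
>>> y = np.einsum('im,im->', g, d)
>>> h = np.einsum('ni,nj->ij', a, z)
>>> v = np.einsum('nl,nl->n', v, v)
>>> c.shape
(31, 23)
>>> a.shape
(3, 11)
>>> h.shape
(11, 3)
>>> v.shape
(17,)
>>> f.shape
()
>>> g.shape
(23, 23)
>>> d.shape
(23, 23)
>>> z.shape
(3, 3)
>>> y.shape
()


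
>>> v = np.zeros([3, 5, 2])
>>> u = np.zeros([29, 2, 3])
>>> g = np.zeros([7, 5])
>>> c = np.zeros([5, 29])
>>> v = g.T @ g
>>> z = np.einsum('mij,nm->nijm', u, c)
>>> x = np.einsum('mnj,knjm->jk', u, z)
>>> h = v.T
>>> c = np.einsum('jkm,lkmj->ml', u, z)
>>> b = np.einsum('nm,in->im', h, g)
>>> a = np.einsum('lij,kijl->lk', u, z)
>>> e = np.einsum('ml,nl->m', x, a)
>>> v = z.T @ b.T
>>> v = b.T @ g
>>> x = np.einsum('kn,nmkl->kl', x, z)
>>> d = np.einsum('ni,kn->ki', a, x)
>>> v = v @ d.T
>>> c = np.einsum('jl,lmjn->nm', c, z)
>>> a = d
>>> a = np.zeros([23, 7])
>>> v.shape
(5, 3)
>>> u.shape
(29, 2, 3)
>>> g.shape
(7, 5)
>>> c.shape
(29, 2)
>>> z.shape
(5, 2, 3, 29)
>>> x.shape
(3, 29)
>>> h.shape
(5, 5)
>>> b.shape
(7, 5)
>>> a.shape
(23, 7)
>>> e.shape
(3,)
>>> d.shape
(3, 5)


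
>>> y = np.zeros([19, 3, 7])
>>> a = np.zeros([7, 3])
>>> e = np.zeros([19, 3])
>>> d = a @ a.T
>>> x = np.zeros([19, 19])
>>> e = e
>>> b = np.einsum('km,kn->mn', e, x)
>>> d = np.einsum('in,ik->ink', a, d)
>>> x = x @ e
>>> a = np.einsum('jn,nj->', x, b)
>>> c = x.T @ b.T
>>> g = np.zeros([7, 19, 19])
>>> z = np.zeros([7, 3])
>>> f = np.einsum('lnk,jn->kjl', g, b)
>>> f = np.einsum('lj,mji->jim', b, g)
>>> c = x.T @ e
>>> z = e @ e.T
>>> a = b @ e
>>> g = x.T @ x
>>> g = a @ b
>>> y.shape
(19, 3, 7)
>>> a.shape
(3, 3)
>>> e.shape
(19, 3)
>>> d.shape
(7, 3, 7)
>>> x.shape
(19, 3)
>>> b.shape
(3, 19)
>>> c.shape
(3, 3)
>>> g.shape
(3, 19)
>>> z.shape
(19, 19)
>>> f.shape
(19, 19, 7)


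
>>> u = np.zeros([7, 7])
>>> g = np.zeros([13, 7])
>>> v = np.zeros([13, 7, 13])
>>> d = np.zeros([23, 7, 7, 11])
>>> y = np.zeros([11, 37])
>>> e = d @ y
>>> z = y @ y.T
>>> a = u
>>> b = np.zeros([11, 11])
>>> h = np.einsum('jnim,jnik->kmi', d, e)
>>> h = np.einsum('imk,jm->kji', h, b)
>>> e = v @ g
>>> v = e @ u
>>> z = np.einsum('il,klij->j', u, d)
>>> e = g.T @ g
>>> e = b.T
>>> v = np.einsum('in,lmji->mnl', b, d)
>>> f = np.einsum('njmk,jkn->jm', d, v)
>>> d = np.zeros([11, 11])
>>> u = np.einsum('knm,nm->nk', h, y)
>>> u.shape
(11, 7)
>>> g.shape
(13, 7)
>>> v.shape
(7, 11, 23)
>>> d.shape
(11, 11)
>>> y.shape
(11, 37)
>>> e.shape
(11, 11)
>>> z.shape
(11,)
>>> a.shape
(7, 7)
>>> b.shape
(11, 11)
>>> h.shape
(7, 11, 37)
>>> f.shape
(7, 7)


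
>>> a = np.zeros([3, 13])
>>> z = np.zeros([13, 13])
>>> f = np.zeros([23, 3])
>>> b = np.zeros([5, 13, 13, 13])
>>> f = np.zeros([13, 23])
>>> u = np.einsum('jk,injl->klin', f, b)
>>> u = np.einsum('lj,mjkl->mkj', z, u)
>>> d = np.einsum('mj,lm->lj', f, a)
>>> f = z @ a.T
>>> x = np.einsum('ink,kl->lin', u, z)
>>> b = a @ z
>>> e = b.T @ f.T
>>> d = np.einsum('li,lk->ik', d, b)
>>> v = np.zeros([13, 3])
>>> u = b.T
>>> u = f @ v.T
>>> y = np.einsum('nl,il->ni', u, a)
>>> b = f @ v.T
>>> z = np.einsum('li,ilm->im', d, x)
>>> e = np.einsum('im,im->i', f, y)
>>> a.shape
(3, 13)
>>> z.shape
(13, 5)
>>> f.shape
(13, 3)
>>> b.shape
(13, 13)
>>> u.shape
(13, 13)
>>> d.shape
(23, 13)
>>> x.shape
(13, 23, 5)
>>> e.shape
(13,)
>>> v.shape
(13, 3)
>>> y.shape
(13, 3)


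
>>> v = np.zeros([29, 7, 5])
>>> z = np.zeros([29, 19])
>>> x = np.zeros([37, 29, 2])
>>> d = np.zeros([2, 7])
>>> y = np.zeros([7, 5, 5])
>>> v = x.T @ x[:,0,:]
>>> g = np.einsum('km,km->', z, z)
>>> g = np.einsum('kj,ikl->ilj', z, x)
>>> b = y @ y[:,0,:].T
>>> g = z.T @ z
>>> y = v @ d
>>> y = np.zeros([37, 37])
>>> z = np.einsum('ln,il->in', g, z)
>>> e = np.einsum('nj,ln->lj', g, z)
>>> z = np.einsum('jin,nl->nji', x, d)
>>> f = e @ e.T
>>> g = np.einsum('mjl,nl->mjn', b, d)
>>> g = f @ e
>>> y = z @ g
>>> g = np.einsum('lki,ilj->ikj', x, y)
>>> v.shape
(2, 29, 2)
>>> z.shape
(2, 37, 29)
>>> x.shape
(37, 29, 2)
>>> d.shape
(2, 7)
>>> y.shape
(2, 37, 19)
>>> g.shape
(2, 29, 19)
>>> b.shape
(7, 5, 7)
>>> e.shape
(29, 19)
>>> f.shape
(29, 29)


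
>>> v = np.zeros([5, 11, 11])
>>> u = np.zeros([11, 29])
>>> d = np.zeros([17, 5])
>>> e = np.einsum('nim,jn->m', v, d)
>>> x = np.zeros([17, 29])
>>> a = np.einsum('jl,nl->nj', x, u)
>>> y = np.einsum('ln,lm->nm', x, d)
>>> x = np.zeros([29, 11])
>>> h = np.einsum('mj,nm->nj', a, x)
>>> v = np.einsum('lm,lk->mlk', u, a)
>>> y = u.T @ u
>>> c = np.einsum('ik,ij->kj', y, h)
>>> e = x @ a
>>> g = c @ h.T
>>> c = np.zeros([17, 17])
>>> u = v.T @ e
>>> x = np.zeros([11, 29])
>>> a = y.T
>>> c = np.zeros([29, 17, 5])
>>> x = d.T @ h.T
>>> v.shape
(29, 11, 17)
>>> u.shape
(17, 11, 17)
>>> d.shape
(17, 5)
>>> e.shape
(29, 17)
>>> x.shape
(5, 29)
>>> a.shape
(29, 29)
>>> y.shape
(29, 29)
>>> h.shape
(29, 17)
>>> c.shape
(29, 17, 5)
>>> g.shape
(29, 29)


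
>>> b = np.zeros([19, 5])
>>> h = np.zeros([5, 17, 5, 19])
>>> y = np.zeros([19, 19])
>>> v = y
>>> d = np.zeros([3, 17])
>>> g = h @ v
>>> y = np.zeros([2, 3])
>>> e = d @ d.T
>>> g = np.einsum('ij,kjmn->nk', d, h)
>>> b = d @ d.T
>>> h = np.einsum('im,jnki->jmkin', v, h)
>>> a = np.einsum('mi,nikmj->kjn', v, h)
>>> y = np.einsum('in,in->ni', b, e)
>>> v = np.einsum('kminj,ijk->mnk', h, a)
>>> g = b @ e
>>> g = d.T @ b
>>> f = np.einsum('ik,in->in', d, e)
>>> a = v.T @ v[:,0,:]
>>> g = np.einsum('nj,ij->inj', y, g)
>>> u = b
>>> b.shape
(3, 3)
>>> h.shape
(5, 19, 5, 19, 17)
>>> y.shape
(3, 3)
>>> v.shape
(19, 19, 5)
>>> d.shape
(3, 17)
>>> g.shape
(17, 3, 3)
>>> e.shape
(3, 3)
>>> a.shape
(5, 19, 5)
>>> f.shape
(3, 3)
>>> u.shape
(3, 3)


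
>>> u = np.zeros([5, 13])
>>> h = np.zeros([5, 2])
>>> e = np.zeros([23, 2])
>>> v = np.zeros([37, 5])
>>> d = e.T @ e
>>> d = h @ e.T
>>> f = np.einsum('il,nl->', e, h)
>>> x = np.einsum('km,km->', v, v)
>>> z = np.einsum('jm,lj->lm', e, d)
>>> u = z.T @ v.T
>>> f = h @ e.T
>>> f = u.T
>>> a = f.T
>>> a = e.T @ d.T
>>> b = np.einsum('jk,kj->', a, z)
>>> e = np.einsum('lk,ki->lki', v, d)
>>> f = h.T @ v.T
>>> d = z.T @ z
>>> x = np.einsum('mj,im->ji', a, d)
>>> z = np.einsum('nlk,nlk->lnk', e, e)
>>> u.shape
(2, 37)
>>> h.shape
(5, 2)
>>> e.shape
(37, 5, 23)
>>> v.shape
(37, 5)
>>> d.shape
(2, 2)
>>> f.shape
(2, 37)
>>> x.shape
(5, 2)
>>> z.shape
(5, 37, 23)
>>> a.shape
(2, 5)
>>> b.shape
()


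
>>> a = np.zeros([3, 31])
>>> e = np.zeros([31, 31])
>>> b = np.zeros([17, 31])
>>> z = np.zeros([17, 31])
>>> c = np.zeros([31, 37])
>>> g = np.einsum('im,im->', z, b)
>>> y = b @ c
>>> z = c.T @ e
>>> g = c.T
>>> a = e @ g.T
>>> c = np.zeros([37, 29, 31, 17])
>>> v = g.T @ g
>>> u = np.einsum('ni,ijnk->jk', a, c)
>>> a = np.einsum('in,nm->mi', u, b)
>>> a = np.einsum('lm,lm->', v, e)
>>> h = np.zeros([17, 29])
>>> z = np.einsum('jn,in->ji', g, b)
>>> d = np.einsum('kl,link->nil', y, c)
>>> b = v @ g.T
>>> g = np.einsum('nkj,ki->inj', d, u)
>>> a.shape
()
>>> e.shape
(31, 31)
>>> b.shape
(31, 37)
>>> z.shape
(37, 17)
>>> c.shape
(37, 29, 31, 17)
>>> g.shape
(17, 31, 37)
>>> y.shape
(17, 37)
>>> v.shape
(31, 31)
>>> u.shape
(29, 17)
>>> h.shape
(17, 29)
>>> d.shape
(31, 29, 37)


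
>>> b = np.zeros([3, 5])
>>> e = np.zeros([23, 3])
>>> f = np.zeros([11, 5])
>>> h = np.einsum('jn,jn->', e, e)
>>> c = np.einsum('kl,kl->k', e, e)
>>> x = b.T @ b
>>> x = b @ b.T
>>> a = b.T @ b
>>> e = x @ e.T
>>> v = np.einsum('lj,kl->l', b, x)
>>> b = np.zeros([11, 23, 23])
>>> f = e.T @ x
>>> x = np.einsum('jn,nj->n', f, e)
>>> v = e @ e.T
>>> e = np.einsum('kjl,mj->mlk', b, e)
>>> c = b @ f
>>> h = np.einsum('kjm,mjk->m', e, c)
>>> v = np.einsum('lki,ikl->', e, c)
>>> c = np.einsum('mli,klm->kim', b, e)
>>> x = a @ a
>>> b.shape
(11, 23, 23)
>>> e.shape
(3, 23, 11)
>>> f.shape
(23, 3)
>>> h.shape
(11,)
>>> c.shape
(3, 23, 11)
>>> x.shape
(5, 5)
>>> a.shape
(5, 5)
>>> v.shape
()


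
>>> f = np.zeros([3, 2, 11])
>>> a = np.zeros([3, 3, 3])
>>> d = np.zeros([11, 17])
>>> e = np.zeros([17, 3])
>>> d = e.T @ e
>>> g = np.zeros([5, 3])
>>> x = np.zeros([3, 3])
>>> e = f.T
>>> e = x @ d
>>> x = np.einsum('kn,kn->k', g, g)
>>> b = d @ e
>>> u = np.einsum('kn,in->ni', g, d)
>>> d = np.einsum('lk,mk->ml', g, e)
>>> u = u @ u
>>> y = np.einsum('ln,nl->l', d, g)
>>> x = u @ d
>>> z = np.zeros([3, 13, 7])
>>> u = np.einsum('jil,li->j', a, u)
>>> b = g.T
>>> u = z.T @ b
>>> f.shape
(3, 2, 11)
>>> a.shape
(3, 3, 3)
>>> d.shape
(3, 5)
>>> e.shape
(3, 3)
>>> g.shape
(5, 3)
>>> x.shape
(3, 5)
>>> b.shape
(3, 5)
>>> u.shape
(7, 13, 5)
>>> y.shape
(3,)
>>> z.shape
(3, 13, 7)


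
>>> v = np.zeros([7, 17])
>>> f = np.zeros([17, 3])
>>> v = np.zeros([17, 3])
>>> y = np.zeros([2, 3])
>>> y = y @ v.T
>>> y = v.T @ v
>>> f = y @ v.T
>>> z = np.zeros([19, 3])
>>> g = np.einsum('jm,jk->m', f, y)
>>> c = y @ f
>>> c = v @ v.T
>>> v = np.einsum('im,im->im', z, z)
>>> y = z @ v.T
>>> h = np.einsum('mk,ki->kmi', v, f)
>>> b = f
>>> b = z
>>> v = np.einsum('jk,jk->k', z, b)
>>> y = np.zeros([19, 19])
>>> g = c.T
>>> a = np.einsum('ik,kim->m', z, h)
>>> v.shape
(3,)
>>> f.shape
(3, 17)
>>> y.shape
(19, 19)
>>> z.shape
(19, 3)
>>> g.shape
(17, 17)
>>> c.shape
(17, 17)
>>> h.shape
(3, 19, 17)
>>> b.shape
(19, 3)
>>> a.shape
(17,)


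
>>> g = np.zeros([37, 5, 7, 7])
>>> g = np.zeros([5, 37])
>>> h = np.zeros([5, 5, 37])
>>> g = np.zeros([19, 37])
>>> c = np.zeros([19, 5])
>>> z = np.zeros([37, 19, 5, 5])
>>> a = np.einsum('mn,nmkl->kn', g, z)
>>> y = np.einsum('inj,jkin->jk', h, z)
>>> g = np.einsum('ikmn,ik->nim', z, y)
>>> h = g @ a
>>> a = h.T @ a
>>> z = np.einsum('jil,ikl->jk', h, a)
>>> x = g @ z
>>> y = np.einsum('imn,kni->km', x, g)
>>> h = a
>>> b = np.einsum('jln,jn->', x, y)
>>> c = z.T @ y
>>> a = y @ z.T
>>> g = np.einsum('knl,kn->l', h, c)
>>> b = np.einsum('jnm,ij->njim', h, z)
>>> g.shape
(37,)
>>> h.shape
(37, 37, 37)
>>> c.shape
(37, 37)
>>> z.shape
(5, 37)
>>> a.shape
(5, 5)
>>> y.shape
(5, 37)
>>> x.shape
(5, 37, 37)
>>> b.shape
(37, 37, 5, 37)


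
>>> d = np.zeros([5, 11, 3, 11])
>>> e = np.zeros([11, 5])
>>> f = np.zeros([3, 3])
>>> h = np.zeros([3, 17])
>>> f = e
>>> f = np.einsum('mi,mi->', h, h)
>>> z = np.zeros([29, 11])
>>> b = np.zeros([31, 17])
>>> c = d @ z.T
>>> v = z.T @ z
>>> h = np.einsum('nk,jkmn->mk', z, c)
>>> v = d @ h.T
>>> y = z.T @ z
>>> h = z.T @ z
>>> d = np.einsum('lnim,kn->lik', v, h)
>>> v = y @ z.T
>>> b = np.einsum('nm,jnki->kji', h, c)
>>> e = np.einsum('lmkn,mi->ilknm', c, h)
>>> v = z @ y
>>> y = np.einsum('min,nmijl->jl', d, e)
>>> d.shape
(5, 3, 11)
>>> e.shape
(11, 5, 3, 29, 11)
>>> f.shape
()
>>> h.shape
(11, 11)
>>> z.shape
(29, 11)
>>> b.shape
(3, 5, 29)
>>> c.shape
(5, 11, 3, 29)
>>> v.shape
(29, 11)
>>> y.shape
(29, 11)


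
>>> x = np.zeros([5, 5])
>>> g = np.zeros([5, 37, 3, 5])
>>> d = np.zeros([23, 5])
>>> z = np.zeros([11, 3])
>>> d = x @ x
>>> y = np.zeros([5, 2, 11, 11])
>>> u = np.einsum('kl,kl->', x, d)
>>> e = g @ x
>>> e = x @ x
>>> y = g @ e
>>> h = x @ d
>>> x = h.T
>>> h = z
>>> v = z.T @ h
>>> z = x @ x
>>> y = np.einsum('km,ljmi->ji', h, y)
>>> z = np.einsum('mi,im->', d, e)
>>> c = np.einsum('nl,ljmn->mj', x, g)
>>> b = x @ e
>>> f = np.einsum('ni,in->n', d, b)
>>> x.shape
(5, 5)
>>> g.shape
(5, 37, 3, 5)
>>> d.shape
(5, 5)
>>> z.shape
()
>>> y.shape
(37, 5)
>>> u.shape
()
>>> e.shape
(5, 5)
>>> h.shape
(11, 3)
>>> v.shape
(3, 3)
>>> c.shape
(3, 37)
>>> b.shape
(5, 5)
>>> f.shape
(5,)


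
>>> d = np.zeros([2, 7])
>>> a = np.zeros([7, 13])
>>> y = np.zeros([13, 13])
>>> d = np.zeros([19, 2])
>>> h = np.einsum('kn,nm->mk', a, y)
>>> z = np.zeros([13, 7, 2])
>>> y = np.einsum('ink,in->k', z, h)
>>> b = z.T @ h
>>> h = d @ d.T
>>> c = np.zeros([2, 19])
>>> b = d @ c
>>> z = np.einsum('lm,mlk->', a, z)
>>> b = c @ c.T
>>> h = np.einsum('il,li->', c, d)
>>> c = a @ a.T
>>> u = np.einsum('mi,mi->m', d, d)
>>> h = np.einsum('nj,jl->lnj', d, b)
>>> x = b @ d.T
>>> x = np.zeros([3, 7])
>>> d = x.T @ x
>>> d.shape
(7, 7)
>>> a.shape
(7, 13)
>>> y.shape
(2,)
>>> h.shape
(2, 19, 2)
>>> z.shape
()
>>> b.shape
(2, 2)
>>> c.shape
(7, 7)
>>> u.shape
(19,)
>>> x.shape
(3, 7)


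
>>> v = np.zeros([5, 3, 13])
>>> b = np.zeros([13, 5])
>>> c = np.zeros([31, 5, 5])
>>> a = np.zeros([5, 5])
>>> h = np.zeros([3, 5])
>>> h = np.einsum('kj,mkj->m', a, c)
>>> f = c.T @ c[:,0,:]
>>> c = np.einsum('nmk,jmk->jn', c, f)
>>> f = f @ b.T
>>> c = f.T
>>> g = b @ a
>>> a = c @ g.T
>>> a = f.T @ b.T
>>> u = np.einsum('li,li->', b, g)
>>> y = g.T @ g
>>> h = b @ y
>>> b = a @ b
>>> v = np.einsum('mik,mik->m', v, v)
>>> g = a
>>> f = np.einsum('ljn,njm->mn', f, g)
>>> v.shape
(5,)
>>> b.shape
(13, 5, 5)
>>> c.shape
(13, 5, 5)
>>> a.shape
(13, 5, 13)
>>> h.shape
(13, 5)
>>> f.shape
(13, 13)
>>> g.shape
(13, 5, 13)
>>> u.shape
()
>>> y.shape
(5, 5)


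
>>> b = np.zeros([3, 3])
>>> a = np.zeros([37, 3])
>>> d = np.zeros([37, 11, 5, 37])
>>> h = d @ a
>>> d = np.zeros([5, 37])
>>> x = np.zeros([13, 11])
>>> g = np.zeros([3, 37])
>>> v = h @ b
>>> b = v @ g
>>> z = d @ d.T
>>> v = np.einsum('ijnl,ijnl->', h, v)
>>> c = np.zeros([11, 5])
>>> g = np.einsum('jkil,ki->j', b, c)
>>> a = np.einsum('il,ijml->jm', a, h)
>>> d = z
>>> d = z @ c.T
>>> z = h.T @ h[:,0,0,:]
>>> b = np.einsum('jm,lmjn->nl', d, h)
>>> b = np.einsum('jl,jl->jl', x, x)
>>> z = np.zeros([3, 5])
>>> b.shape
(13, 11)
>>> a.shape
(11, 5)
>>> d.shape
(5, 11)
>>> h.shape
(37, 11, 5, 3)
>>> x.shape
(13, 11)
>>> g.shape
(37,)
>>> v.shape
()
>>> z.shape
(3, 5)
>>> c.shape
(11, 5)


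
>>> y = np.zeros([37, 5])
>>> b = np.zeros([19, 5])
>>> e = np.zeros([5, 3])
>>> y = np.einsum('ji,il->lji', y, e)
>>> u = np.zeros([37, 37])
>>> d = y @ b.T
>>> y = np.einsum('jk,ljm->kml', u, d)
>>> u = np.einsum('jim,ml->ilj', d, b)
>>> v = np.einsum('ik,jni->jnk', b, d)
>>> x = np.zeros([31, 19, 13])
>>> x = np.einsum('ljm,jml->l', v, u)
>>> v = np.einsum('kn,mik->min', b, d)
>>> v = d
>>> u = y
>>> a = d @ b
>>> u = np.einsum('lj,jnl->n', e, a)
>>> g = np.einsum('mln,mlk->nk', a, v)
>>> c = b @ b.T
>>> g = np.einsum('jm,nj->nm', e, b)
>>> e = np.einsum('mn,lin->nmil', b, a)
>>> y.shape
(37, 19, 3)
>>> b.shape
(19, 5)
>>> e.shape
(5, 19, 37, 3)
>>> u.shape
(37,)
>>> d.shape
(3, 37, 19)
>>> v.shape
(3, 37, 19)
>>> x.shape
(3,)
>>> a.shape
(3, 37, 5)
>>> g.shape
(19, 3)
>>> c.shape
(19, 19)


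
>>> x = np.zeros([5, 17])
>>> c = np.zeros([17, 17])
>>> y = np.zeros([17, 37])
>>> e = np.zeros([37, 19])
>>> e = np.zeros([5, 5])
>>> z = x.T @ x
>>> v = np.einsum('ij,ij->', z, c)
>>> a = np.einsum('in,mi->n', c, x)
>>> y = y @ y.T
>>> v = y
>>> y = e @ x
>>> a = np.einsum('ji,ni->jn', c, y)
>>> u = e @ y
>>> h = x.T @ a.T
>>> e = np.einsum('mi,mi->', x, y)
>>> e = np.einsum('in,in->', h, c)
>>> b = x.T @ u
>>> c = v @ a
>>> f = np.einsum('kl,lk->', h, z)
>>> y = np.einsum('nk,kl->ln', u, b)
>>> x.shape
(5, 17)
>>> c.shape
(17, 5)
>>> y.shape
(17, 5)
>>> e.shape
()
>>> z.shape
(17, 17)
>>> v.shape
(17, 17)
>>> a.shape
(17, 5)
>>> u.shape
(5, 17)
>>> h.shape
(17, 17)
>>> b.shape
(17, 17)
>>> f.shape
()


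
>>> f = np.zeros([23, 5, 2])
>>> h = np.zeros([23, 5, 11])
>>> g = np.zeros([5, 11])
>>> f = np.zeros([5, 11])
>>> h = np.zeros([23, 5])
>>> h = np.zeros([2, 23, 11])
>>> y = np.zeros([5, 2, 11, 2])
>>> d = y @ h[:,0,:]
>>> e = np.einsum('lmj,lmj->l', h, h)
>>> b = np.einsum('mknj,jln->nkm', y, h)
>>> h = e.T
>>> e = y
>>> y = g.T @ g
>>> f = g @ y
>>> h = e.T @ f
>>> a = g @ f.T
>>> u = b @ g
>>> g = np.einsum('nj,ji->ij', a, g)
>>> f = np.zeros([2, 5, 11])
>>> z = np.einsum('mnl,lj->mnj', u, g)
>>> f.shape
(2, 5, 11)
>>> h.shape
(2, 11, 2, 11)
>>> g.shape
(11, 5)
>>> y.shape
(11, 11)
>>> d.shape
(5, 2, 11, 11)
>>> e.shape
(5, 2, 11, 2)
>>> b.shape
(11, 2, 5)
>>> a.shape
(5, 5)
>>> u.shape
(11, 2, 11)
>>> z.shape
(11, 2, 5)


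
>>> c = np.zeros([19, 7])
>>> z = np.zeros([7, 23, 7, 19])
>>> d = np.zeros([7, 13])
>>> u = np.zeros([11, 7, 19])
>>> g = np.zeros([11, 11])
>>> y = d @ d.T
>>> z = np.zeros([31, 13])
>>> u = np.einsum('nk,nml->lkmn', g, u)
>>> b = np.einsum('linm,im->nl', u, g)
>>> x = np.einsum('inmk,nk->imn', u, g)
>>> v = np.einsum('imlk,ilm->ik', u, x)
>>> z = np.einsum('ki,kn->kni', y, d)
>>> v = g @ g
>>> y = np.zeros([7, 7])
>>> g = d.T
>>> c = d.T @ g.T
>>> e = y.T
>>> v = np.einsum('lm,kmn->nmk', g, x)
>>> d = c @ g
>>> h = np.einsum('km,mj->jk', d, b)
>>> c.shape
(13, 13)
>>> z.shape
(7, 13, 7)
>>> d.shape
(13, 7)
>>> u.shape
(19, 11, 7, 11)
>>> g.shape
(13, 7)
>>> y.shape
(7, 7)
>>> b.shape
(7, 19)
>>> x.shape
(19, 7, 11)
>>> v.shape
(11, 7, 19)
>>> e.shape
(7, 7)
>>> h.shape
(19, 13)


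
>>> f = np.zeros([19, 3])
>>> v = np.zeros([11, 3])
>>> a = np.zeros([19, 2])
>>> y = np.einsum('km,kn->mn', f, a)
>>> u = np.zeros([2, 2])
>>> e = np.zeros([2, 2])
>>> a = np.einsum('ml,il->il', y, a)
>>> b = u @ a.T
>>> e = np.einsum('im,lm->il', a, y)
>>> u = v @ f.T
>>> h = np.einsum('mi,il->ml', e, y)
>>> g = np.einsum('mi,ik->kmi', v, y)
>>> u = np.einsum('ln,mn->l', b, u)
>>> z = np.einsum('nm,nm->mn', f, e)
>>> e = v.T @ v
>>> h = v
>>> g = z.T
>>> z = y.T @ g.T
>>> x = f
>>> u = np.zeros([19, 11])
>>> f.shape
(19, 3)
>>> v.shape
(11, 3)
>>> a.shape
(19, 2)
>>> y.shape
(3, 2)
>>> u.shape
(19, 11)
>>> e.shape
(3, 3)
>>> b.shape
(2, 19)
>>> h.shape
(11, 3)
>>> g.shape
(19, 3)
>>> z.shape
(2, 19)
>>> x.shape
(19, 3)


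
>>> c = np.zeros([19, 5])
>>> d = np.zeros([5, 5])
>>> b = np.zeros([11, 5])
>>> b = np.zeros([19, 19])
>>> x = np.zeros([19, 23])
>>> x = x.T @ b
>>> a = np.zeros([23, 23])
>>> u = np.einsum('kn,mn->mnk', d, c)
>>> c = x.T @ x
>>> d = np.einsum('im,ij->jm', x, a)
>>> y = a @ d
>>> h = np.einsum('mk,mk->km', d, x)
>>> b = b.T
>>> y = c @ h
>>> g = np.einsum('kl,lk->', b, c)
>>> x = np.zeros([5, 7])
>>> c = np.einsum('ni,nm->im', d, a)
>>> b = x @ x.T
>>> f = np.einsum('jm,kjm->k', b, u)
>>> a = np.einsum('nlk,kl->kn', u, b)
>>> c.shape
(19, 23)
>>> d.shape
(23, 19)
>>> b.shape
(5, 5)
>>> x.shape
(5, 7)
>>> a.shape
(5, 19)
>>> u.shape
(19, 5, 5)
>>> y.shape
(19, 23)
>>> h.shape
(19, 23)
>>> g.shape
()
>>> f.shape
(19,)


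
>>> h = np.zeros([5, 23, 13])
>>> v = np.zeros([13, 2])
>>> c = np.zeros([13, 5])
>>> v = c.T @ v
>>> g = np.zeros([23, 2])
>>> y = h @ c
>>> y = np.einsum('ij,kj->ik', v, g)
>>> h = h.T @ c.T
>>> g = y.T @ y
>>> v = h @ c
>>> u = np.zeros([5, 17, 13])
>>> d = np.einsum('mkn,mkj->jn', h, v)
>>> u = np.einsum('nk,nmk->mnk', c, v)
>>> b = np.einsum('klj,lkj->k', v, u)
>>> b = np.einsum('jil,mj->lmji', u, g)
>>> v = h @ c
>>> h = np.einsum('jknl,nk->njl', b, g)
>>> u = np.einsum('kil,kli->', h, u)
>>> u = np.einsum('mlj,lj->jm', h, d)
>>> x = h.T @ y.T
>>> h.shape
(23, 5, 13)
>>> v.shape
(13, 23, 5)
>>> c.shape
(13, 5)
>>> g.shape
(23, 23)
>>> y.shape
(5, 23)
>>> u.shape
(13, 23)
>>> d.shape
(5, 13)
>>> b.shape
(5, 23, 23, 13)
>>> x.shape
(13, 5, 5)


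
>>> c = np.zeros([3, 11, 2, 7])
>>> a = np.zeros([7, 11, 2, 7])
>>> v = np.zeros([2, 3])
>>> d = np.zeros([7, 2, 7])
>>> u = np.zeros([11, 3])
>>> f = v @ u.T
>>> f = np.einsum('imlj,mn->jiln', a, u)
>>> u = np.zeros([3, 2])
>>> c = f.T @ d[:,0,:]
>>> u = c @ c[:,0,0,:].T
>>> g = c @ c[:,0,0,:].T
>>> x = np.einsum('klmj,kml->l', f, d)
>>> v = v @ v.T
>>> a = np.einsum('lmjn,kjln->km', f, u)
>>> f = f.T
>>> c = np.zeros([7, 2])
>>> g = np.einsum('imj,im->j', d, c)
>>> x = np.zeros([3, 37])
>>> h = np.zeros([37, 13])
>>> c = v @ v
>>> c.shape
(2, 2)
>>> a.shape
(3, 7)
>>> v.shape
(2, 2)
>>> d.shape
(7, 2, 7)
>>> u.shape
(3, 2, 7, 3)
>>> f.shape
(3, 2, 7, 7)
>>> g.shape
(7,)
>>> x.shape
(3, 37)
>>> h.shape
(37, 13)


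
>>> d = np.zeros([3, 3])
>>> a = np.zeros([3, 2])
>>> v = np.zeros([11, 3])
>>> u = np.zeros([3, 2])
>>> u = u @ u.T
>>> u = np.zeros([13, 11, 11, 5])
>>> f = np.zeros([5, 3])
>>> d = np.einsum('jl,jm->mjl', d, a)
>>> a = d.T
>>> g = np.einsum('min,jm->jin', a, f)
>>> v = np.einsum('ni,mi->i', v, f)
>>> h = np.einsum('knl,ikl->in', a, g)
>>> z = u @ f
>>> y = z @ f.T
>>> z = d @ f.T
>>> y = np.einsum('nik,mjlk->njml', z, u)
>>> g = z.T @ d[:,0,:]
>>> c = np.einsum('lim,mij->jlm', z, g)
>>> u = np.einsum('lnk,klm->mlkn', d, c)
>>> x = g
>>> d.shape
(2, 3, 3)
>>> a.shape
(3, 3, 2)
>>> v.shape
(3,)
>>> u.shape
(5, 2, 3, 3)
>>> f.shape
(5, 3)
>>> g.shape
(5, 3, 3)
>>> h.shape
(5, 3)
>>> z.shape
(2, 3, 5)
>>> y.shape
(2, 11, 13, 11)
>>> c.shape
(3, 2, 5)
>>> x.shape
(5, 3, 3)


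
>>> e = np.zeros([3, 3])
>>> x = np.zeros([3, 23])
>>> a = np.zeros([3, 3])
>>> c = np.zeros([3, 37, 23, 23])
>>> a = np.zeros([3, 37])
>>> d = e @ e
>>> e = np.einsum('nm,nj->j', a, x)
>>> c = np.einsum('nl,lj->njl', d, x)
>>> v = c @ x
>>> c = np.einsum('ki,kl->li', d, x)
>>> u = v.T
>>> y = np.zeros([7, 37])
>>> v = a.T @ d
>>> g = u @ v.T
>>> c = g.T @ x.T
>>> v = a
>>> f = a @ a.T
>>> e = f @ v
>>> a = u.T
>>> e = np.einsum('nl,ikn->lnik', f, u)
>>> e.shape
(3, 3, 23, 23)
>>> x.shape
(3, 23)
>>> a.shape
(3, 23, 23)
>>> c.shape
(37, 23, 3)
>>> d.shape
(3, 3)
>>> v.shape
(3, 37)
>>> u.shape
(23, 23, 3)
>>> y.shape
(7, 37)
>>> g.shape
(23, 23, 37)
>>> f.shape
(3, 3)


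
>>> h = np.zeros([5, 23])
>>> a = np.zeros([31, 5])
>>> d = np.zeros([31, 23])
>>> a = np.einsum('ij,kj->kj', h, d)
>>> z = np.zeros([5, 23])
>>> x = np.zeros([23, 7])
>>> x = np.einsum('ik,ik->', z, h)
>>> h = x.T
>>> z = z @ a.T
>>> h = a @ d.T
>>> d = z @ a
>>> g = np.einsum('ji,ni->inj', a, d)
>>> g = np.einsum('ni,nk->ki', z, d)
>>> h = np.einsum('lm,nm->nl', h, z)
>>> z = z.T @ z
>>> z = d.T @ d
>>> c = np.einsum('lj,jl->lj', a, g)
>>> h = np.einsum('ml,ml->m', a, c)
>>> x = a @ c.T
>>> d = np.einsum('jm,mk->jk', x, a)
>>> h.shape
(31,)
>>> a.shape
(31, 23)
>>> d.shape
(31, 23)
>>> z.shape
(23, 23)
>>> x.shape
(31, 31)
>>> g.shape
(23, 31)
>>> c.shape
(31, 23)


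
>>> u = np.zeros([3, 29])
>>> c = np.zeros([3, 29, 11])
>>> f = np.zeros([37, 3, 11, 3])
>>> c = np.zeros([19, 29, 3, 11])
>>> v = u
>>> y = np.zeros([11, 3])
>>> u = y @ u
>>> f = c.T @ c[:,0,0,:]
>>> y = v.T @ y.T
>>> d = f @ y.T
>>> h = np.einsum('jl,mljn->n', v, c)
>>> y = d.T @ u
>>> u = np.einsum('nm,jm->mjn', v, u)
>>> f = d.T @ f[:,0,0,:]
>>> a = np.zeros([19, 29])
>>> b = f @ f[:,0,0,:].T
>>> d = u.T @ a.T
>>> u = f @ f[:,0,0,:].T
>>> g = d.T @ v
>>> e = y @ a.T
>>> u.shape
(29, 29, 3, 29)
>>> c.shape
(19, 29, 3, 11)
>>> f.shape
(29, 29, 3, 11)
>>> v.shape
(3, 29)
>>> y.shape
(29, 29, 3, 29)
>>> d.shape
(3, 11, 19)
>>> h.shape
(11,)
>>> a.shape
(19, 29)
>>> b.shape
(29, 29, 3, 29)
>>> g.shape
(19, 11, 29)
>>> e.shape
(29, 29, 3, 19)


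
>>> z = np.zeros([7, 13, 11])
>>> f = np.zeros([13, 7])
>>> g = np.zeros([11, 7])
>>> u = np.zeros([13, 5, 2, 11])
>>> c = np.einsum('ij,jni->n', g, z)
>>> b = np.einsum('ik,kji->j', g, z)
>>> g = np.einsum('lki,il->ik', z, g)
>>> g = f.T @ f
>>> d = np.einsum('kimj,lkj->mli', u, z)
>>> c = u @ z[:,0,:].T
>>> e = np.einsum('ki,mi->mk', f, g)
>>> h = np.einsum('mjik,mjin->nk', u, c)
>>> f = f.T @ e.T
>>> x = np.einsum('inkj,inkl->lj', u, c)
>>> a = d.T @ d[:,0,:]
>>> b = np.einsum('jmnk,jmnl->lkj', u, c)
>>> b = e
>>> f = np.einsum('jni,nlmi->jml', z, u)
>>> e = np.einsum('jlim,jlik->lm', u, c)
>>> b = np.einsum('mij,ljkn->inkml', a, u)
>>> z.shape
(7, 13, 11)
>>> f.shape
(7, 2, 5)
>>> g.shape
(7, 7)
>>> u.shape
(13, 5, 2, 11)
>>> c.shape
(13, 5, 2, 7)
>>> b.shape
(7, 11, 2, 5, 13)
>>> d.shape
(2, 7, 5)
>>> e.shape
(5, 11)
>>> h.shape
(7, 11)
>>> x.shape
(7, 11)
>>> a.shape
(5, 7, 5)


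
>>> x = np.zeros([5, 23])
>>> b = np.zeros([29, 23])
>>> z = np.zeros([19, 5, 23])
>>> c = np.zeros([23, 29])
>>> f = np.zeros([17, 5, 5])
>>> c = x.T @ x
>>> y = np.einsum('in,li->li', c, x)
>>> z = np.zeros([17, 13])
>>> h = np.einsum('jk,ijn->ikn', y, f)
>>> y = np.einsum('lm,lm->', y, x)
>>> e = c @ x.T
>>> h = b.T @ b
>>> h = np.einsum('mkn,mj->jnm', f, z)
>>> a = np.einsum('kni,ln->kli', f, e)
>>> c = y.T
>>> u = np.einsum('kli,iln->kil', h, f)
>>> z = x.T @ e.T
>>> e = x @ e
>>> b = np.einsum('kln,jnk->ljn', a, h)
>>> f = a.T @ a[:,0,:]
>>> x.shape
(5, 23)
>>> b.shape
(23, 13, 5)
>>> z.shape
(23, 23)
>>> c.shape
()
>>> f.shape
(5, 23, 5)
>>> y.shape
()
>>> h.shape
(13, 5, 17)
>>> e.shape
(5, 5)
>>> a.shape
(17, 23, 5)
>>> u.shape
(13, 17, 5)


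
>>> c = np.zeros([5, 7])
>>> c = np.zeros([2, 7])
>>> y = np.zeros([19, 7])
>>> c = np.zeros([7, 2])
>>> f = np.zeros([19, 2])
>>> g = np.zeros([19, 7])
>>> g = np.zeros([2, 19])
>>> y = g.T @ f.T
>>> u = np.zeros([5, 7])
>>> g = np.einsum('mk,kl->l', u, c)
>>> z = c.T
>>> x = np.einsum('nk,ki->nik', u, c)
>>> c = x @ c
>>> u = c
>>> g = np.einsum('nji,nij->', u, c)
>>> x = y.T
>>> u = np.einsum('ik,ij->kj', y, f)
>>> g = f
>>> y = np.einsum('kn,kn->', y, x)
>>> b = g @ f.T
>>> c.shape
(5, 2, 2)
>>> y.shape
()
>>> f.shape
(19, 2)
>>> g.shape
(19, 2)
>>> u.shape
(19, 2)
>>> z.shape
(2, 7)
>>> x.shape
(19, 19)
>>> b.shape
(19, 19)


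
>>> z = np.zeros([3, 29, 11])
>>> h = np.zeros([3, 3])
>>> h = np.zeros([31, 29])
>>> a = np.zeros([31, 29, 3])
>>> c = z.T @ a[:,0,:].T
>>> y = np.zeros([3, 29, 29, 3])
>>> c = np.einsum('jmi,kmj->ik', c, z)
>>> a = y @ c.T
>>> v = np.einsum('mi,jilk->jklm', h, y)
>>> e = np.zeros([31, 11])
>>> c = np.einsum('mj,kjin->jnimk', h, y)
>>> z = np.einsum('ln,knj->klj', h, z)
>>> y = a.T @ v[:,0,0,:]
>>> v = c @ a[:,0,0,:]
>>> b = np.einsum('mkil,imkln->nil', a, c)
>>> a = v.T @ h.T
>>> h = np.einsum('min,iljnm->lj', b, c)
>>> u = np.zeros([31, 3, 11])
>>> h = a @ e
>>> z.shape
(3, 31, 11)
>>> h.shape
(31, 31, 29, 3, 11)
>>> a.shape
(31, 31, 29, 3, 31)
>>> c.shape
(29, 3, 29, 31, 3)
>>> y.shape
(31, 29, 29, 31)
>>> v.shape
(29, 3, 29, 31, 31)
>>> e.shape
(31, 11)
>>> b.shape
(3, 29, 31)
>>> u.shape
(31, 3, 11)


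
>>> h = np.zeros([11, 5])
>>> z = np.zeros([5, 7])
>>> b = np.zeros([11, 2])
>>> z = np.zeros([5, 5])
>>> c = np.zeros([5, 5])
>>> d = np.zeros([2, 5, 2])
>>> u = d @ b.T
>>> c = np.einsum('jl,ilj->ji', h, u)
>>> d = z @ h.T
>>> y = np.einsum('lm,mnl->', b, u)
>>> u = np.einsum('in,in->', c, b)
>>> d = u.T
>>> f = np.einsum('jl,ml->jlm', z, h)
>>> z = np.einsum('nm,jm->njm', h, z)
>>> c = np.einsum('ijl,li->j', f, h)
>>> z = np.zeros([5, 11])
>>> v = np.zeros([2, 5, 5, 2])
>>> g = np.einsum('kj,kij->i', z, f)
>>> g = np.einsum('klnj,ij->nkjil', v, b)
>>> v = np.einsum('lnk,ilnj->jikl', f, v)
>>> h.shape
(11, 5)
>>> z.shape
(5, 11)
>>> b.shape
(11, 2)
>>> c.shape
(5,)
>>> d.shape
()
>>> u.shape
()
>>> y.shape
()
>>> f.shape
(5, 5, 11)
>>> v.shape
(2, 2, 11, 5)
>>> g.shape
(5, 2, 2, 11, 5)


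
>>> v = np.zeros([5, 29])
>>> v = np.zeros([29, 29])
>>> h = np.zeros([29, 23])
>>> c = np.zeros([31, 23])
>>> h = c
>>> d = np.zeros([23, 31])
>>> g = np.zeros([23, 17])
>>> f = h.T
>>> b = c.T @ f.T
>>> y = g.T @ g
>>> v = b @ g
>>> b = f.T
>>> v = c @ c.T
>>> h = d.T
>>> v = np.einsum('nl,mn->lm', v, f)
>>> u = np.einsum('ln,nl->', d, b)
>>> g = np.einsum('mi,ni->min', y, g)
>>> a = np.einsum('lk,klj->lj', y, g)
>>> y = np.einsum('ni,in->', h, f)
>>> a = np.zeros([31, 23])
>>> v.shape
(31, 23)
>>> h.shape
(31, 23)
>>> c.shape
(31, 23)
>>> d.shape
(23, 31)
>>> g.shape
(17, 17, 23)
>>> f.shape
(23, 31)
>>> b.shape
(31, 23)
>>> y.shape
()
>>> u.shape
()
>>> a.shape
(31, 23)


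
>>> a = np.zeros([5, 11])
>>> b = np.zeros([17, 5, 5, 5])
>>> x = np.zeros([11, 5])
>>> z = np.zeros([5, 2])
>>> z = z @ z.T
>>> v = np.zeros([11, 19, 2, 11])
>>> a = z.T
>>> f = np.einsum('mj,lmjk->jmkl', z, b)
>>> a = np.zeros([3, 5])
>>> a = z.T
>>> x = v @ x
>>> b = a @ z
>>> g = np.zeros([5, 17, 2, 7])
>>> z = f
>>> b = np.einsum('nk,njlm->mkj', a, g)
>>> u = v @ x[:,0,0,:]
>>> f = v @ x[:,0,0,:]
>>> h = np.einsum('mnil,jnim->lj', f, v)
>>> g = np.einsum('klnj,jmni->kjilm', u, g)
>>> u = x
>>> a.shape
(5, 5)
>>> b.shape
(7, 5, 17)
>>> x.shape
(11, 19, 2, 5)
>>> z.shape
(5, 5, 5, 17)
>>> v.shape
(11, 19, 2, 11)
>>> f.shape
(11, 19, 2, 5)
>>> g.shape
(11, 5, 7, 19, 17)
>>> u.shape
(11, 19, 2, 5)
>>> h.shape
(5, 11)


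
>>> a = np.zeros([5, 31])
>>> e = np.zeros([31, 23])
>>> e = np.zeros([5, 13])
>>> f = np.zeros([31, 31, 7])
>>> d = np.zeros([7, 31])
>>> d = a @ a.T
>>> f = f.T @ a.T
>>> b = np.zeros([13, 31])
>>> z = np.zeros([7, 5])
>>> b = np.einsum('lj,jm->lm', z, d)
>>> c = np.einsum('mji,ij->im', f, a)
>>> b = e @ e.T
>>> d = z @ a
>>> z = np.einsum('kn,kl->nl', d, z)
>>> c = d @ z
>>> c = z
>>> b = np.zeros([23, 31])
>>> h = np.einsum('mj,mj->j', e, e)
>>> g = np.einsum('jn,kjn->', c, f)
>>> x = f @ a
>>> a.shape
(5, 31)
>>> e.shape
(5, 13)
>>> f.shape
(7, 31, 5)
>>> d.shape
(7, 31)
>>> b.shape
(23, 31)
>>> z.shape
(31, 5)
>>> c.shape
(31, 5)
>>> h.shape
(13,)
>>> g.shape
()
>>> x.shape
(7, 31, 31)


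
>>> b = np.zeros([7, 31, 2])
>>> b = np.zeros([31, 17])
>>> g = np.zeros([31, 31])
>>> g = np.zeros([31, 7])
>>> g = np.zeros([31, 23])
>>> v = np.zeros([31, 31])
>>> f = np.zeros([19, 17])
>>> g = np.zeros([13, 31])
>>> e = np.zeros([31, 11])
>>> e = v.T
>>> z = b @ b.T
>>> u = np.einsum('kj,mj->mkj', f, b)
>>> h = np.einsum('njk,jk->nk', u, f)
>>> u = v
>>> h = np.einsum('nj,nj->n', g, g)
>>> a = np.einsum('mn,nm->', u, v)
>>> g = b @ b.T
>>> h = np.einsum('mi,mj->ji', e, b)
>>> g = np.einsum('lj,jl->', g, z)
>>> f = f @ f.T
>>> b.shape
(31, 17)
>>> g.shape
()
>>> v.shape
(31, 31)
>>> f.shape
(19, 19)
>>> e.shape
(31, 31)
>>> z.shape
(31, 31)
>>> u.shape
(31, 31)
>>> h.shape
(17, 31)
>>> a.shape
()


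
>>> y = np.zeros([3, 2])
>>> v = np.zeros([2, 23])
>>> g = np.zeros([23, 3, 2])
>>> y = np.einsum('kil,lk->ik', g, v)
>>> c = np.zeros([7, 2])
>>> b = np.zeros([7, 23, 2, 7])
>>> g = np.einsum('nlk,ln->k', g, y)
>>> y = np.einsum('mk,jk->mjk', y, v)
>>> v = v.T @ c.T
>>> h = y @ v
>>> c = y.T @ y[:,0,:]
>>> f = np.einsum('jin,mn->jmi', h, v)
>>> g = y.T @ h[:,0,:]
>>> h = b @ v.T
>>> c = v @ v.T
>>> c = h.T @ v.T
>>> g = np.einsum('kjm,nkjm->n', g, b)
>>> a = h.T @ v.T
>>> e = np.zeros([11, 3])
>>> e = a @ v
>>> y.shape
(3, 2, 23)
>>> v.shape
(23, 7)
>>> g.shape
(7,)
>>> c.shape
(23, 2, 23, 23)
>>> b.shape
(7, 23, 2, 7)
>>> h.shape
(7, 23, 2, 23)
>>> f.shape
(3, 23, 2)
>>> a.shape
(23, 2, 23, 23)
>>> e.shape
(23, 2, 23, 7)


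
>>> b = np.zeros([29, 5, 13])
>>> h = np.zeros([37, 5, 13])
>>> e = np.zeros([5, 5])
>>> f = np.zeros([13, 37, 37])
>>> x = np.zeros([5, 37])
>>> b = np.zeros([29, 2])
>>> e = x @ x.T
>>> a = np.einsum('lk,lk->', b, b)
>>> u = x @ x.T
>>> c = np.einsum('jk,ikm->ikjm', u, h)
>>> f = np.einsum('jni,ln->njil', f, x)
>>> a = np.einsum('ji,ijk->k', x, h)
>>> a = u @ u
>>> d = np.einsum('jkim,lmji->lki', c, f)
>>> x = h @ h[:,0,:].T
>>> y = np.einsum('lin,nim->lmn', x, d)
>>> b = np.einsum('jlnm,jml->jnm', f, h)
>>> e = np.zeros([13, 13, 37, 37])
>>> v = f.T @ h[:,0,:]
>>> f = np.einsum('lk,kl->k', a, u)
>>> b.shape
(37, 37, 5)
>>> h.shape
(37, 5, 13)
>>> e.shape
(13, 13, 37, 37)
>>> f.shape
(5,)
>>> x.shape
(37, 5, 37)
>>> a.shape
(5, 5)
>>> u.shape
(5, 5)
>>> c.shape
(37, 5, 5, 13)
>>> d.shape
(37, 5, 5)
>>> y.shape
(37, 5, 37)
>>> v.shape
(5, 37, 13, 13)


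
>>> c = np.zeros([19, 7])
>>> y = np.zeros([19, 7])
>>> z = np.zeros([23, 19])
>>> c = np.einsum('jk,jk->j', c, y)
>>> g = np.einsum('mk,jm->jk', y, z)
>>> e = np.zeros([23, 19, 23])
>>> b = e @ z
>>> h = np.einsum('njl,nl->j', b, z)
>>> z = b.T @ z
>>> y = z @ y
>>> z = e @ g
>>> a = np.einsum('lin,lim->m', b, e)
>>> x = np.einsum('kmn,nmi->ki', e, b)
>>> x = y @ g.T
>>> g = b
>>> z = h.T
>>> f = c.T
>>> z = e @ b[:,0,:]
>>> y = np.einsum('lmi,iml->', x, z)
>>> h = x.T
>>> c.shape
(19,)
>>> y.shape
()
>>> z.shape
(23, 19, 19)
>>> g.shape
(23, 19, 19)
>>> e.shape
(23, 19, 23)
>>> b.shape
(23, 19, 19)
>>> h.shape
(23, 19, 19)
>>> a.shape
(23,)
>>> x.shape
(19, 19, 23)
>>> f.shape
(19,)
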